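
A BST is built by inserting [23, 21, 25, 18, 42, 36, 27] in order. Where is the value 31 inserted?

Starting tree (level order): [23, 21, 25, 18, None, None, 42, None, None, 36, None, 27]
Insertion path: 23 -> 25 -> 42 -> 36 -> 27
Result: insert 31 as right child of 27
Final tree (level order): [23, 21, 25, 18, None, None, 42, None, None, 36, None, 27, None, None, 31]


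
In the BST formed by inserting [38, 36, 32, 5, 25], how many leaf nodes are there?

Tree built from: [38, 36, 32, 5, 25]
Tree (level-order array): [38, 36, None, 32, None, 5, None, None, 25]
Rule: A leaf has 0 children.
Per-node child counts:
  node 38: 1 child(ren)
  node 36: 1 child(ren)
  node 32: 1 child(ren)
  node 5: 1 child(ren)
  node 25: 0 child(ren)
Matching nodes: [25]
Count of leaf nodes: 1


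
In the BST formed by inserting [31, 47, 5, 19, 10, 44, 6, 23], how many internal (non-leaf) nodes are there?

Tree built from: [31, 47, 5, 19, 10, 44, 6, 23]
Tree (level-order array): [31, 5, 47, None, 19, 44, None, 10, 23, None, None, 6]
Rule: An internal node has at least one child.
Per-node child counts:
  node 31: 2 child(ren)
  node 5: 1 child(ren)
  node 19: 2 child(ren)
  node 10: 1 child(ren)
  node 6: 0 child(ren)
  node 23: 0 child(ren)
  node 47: 1 child(ren)
  node 44: 0 child(ren)
Matching nodes: [31, 5, 19, 10, 47]
Count of internal (non-leaf) nodes: 5


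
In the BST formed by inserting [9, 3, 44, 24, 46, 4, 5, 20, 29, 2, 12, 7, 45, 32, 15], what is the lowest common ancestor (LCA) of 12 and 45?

Tree insertion order: [9, 3, 44, 24, 46, 4, 5, 20, 29, 2, 12, 7, 45, 32, 15]
Tree (level-order array): [9, 3, 44, 2, 4, 24, 46, None, None, None, 5, 20, 29, 45, None, None, 7, 12, None, None, 32, None, None, None, None, None, 15]
In a BST, the LCA of p=12, q=45 is the first node v on the
root-to-leaf path with p <= v <= q (go left if both < v, right if both > v).
Walk from root:
  at 9: both 12 and 45 > 9, go right
  at 44: 12 <= 44 <= 45, this is the LCA
LCA = 44


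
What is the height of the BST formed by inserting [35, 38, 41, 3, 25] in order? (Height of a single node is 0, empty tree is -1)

Insertion order: [35, 38, 41, 3, 25]
Tree (level-order array): [35, 3, 38, None, 25, None, 41]
Compute height bottom-up (empty subtree = -1):
  height(25) = 1 + max(-1, -1) = 0
  height(3) = 1 + max(-1, 0) = 1
  height(41) = 1 + max(-1, -1) = 0
  height(38) = 1 + max(-1, 0) = 1
  height(35) = 1 + max(1, 1) = 2
Height = 2


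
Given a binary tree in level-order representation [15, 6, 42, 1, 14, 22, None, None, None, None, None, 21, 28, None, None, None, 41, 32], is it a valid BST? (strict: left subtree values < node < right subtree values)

Level-order array: [15, 6, 42, 1, 14, 22, None, None, None, None, None, 21, 28, None, None, None, 41, 32]
Validate using subtree bounds (lo, hi): at each node, require lo < value < hi,
then recurse left with hi=value and right with lo=value.
Preorder trace (stopping at first violation):
  at node 15 with bounds (-inf, +inf): OK
  at node 6 with bounds (-inf, 15): OK
  at node 1 with bounds (-inf, 6): OK
  at node 14 with bounds (6, 15): OK
  at node 42 with bounds (15, +inf): OK
  at node 22 with bounds (15, 42): OK
  at node 21 with bounds (15, 22): OK
  at node 28 with bounds (22, 42): OK
  at node 41 with bounds (28, 42): OK
  at node 32 with bounds (28, 41): OK
No violation found at any node.
Result: Valid BST


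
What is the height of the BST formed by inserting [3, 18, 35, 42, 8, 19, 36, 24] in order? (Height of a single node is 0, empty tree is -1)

Insertion order: [3, 18, 35, 42, 8, 19, 36, 24]
Tree (level-order array): [3, None, 18, 8, 35, None, None, 19, 42, None, 24, 36]
Compute height bottom-up (empty subtree = -1):
  height(8) = 1 + max(-1, -1) = 0
  height(24) = 1 + max(-1, -1) = 0
  height(19) = 1 + max(-1, 0) = 1
  height(36) = 1 + max(-1, -1) = 0
  height(42) = 1 + max(0, -1) = 1
  height(35) = 1 + max(1, 1) = 2
  height(18) = 1 + max(0, 2) = 3
  height(3) = 1 + max(-1, 3) = 4
Height = 4


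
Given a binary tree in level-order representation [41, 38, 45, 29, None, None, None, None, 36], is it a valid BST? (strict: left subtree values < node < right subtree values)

Level-order array: [41, 38, 45, 29, None, None, None, None, 36]
Validate using subtree bounds (lo, hi): at each node, require lo < value < hi,
then recurse left with hi=value and right with lo=value.
Preorder trace (stopping at first violation):
  at node 41 with bounds (-inf, +inf): OK
  at node 38 with bounds (-inf, 41): OK
  at node 29 with bounds (-inf, 38): OK
  at node 36 with bounds (29, 38): OK
  at node 45 with bounds (41, +inf): OK
No violation found at any node.
Result: Valid BST


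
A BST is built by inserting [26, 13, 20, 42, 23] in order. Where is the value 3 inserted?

Starting tree (level order): [26, 13, 42, None, 20, None, None, None, 23]
Insertion path: 26 -> 13
Result: insert 3 as left child of 13
Final tree (level order): [26, 13, 42, 3, 20, None, None, None, None, None, 23]


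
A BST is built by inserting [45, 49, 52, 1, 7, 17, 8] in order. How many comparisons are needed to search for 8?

Search path for 8: 45 -> 1 -> 7 -> 17 -> 8
Found: True
Comparisons: 5


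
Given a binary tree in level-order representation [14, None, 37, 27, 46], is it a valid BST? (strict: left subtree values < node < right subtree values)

Level-order array: [14, None, 37, 27, 46]
Validate using subtree bounds (lo, hi): at each node, require lo < value < hi,
then recurse left with hi=value and right with lo=value.
Preorder trace (stopping at first violation):
  at node 14 with bounds (-inf, +inf): OK
  at node 37 with bounds (14, +inf): OK
  at node 27 with bounds (14, 37): OK
  at node 46 with bounds (37, +inf): OK
No violation found at any node.
Result: Valid BST


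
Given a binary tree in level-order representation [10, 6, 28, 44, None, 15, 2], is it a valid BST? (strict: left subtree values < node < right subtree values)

Level-order array: [10, 6, 28, 44, None, 15, 2]
Validate using subtree bounds (lo, hi): at each node, require lo < value < hi,
then recurse left with hi=value and right with lo=value.
Preorder trace (stopping at first violation):
  at node 10 with bounds (-inf, +inf): OK
  at node 6 with bounds (-inf, 10): OK
  at node 44 with bounds (-inf, 6): VIOLATION
Node 44 violates its bound: not (-inf < 44 < 6).
Result: Not a valid BST


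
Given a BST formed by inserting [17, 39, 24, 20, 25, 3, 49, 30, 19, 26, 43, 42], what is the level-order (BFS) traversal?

Tree insertion order: [17, 39, 24, 20, 25, 3, 49, 30, 19, 26, 43, 42]
Tree (level-order array): [17, 3, 39, None, None, 24, 49, 20, 25, 43, None, 19, None, None, 30, 42, None, None, None, 26]
BFS from the root, enqueuing left then right child of each popped node:
  queue [17] -> pop 17, enqueue [3, 39], visited so far: [17]
  queue [3, 39] -> pop 3, enqueue [none], visited so far: [17, 3]
  queue [39] -> pop 39, enqueue [24, 49], visited so far: [17, 3, 39]
  queue [24, 49] -> pop 24, enqueue [20, 25], visited so far: [17, 3, 39, 24]
  queue [49, 20, 25] -> pop 49, enqueue [43], visited so far: [17, 3, 39, 24, 49]
  queue [20, 25, 43] -> pop 20, enqueue [19], visited so far: [17, 3, 39, 24, 49, 20]
  queue [25, 43, 19] -> pop 25, enqueue [30], visited so far: [17, 3, 39, 24, 49, 20, 25]
  queue [43, 19, 30] -> pop 43, enqueue [42], visited so far: [17, 3, 39, 24, 49, 20, 25, 43]
  queue [19, 30, 42] -> pop 19, enqueue [none], visited so far: [17, 3, 39, 24, 49, 20, 25, 43, 19]
  queue [30, 42] -> pop 30, enqueue [26], visited so far: [17, 3, 39, 24, 49, 20, 25, 43, 19, 30]
  queue [42, 26] -> pop 42, enqueue [none], visited so far: [17, 3, 39, 24, 49, 20, 25, 43, 19, 30, 42]
  queue [26] -> pop 26, enqueue [none], visited so far: [17, 3, 39, 24, 49, 20, 25, 43, 19, 30, 42, 26]
Result: [17, 3, 39, 24, 49, 20, 25, 43, 19, 30, 42, 26]


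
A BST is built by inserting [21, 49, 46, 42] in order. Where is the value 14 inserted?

Starting tree (level order): [21, None, 49, 46, None, 42]
Insertion path: 21
Result: insert 14 as left child of 21
Final tree (level order): [21, 14, 49, None, None, 46, None, 42]


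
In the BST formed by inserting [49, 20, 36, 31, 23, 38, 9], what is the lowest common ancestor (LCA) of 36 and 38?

Tree insertion order: [49, 20, 36, 31, 23, 38, 9]
Tree (level-order array): [49, 20, None, 9, 36, None, None, 31, 38, 23]
In a BST, the LCA of p=36, q=38 is the first node v on the
root-to-leaf path with p <= v <= q (go left if both < v, right if both > v).
Walk from root:
  at 49: both 36 and 38 < 49, go left
  at 20: both 36 and 38 > 20, go right
  at 36: 36 <= 36 <= 38, this is the LCA
LCA = 36


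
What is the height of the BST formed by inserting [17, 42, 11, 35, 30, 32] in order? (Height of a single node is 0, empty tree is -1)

Insertion order: [17, 42, 11, 35, 30, 32]
Tree (level-order array): [17, 11, 42, None, None, 35, None, 30, None, None, 32]
Compute height bottom-up (empty subtree = -1):
  height(11) = 1 + max(-1, -1) = 0
  height(32) = 1 + max(-1, -1) = 0
  height(30) = 1 + max(-1, 0) = 1
  height(35) = 1 + max(1, -1) = 2
  height(42) = 1 + max(2, -1) = 3
  height(17) = 1 + max(0, 3) = 4
Height = 4


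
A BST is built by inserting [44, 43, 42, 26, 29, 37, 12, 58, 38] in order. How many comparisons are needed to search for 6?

Search path for 6: 44 -> 43 -> 42 -> 26 -> 12
Found: False
Comparisons: 5


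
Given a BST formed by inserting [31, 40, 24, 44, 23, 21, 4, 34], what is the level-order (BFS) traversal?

Tree insertion order: [31, 40, 24, 44, 23, 21, 4, 34]
Tree (level-order array): [31, 24, 40, 23, None, 34, 44, 21, None, None, None, None, None, 4]
BFS from the root, enqueuing left then right child of each popped node:
  queue [31] -> pop 31, enqueue [24, 40], visited so far: [31]
  queue [24, 40] -> pop 24, enqueue [23], visited so far: [31, 24]
  queue [40, 23] -> pop 40, enqueue [34, 44], visited so far: [31, 24, 40]
  queue [23, 34, 44] -> pop 23, enqueue [21], visited so far: [31, 24, 40, 23]
  queue [34, 44, 21] -> pop 34, enqueue [none], visited so far: [31, 24, 40, 23, 34]
  queue [44, 21] -> pop 44, enqueue [none], visited so far: [31, 24, 40, 23, 34, 44]
  queue [21] -> pop 21, enqueue [4], visited so far: [31, 24, 40, 23, 34, 44, 21]
  queue [4] -> pop 4, enqueue [none], visited so far: [31, 24, 40, 23, 34, 44, 21, 4]
Result: [31, 24, 40, 23, 34, 44, 21, 4]


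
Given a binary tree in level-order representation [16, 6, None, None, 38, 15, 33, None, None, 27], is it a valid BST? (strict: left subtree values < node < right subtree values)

Level-order array: [16, 6, None, None, 38, 15, 33, None, None, 27]
Validate using subtree bounds (lo, hi): at each node, require lo < value < hi,
then recurse left with hi=value and right with lo=value.
Preorder trace (stopping at first violation):
  at node 16 with bounds (-inf, +inf): OK
  at node 6 with bounds (-inf, 16): OK
  at node 38 with bounds (6, 16): VIOLATION
Node 38 violates its bound: not (6 < 38 < 16).
Result: Not a valid BST


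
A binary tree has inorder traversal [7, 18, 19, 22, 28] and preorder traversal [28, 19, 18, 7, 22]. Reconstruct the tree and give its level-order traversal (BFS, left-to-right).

Inorder:  [7, 18, 19, 22, 28]
Preorder: [28, 19, 18, 7, 22]
Algorithm: preorder visits root first, so consume preorder in order;
for each root, split the current inorder slice at that value into
left-subtree inorder and right-subtree inorder, then recurse.
Recursive splits:
  root=28; inorder splits into left=[7, 18, 19, 22], right=[]
  root=19; inorder splits into left=[7, 18], right=[22]
  root=18; inorder splits into left=[7], right=[]
  root=7; inorder splits into left=[], right=[]
  root=22; inorder splits into left=[], right=[]
Reconstructed level-order: [28, 19, 18, 22, 7]


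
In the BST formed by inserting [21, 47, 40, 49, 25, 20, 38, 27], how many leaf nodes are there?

Tree built from: [21, 47, 40, 49, 25, 20, 38, 27]
Tree (level-order array): [21, 20, 47, None, None, 40, 49, 25, None, None, None, None, 38, 27]
Rule: A leaf has 0 children.
Per-node child counts:
  node 21: 2 child(ren)
  node 20: 0 child(ren)
  node 47: 2 child(ren)
  node 40: 1 child(ren)
  node 25: 1 child(ren)
  node 38: 1 child(ren)
  node 27: 0 child(ren)
  node 49: 0 child(ren)
Matching nodes: [20, 27, 49]
Count of leaf nodes: 3


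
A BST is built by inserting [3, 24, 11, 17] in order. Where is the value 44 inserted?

Starting tree (level order): [3, None, 24, 11, None, None, 17]
Insertion path: 3 -> 24
Result: insert 44 as right child of 24
Final tree (level order): [3, None, 24, 11, 44, None, 17]


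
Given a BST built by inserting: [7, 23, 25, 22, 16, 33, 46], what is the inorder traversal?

Tree insertion order: [7, 23, 25, 22, 16, 33, 46]
Tree (level-order array): [7, None, 23, 22, 25, 16, None, None, 33, None, None, None, 46]
Inorder traversal: [7, 16, 22, 23, 25, 33, 46]


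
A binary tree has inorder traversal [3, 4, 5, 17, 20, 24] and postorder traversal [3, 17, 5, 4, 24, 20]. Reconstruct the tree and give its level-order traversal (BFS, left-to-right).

Inorder:   [3, 4, 5, 17, 20, 24]
Postorder: [3, 17, 5, 4, 24, 20]
Algorithm: postorder visits root last, so walk postorder right-to-left;
each value is the root of the current inorder slice — split it at that
value, recurse on the right subtree first, then the left.
Recursive splits:
  root=20; inorder splits into left=[3, 4, 5, 17], right=[24]
  root=24; inorder splits into left=[], right=[]
  root=4; inorder splits into left=[3], right=[5, 17]
  root=5; inorder splits into left=[], right=[17]
  root=17; inorder splits into left=[], right=[]
  root=3; inorder splits into left=[], right=[]
Reconstructed level-order: [20, 4, 24, 3, 5, 17]


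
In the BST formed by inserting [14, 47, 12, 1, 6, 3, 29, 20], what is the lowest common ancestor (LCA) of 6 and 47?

Tree insertion order: [14, 47, 12, 1, 6, 3, 29, 20]
Tree (level-order array): [14, 12, 47, 1, None, 29, None, None, 6, 20, None, 3]
In a BST, the LCA of p=6, q=47 is the first node v on the
root-to-leaf path with p <= v <= q (go left if both < v, right if both > v).
Walk from root:
  at 14: 6 <= 14 <= 47, this is the LCA
LCA = 14


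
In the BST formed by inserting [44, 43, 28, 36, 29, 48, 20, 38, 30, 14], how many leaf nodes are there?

Tree built from: [44, 43, 28, 36, 29, 48, 20, 38, 30, 14]
Tree (level-order array): [44, 43, 48, 28, None, None, None, 20, 36, 14, None, 29, 38, None, None, None, 30]
Rule: A leaf has 0 children.
Per-node child counts:
  node 44: 2 child(ren)
  node 43: 1 child(ren)
  node 28: 2 child(ren)
  node 20: 1 child(ren)
  node 14: 0 child(ren)
  node 36: 2 child(ren)
  node 29: 1 child(ren)
  node 30: 0 child(ren)
  node 38: 0 child(ren)
  node 48: 0 child(ren)
Matching nodes: [14, 30, 38, 48]
Count of leaf nodes: 4


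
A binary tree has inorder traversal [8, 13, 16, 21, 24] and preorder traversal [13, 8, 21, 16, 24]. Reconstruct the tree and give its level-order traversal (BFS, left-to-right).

Inorder:  [8, 13, 16, 21, 24]
Preorder: [13, 8, 21, 16, 24]
Algorithm: preorder visits root first, so consume preorder in order;
for each root, split the current inorder slice at that value into
left-subtree inorder and right-subtree inorder, then recurse.
Recursive splits:
  root=13; inorder splits into left=[8], right=[16, 21, 24]
  root=8; inorder splits into left=[], right=[]
  root=21; inorder splits into left=[16], right=[24]
  root=16; inorder splits into left=[], right=[]
  root=24; inorder splits into left=[], right=[]
Reconstructed level-order: [13, 8, 21, 16, 24]


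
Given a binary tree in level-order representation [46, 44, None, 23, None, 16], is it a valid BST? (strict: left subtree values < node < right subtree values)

Level-order array: [46, 44, None, 23, None, 16]
Validate using subtree bounds (lo, hi): at each node, require lo < value < hi,
then recurse left with hi=value and right with lo=value.
Preorder trace (stopping at first violation):
  at node 46 with bounds (-inf, +inf): OK
  at node 44 with bounds (-inf, 46): OK
  at node 23 with bounds (-inf, 44): OK
  at node 16 with bounds (-inf, 23): OK
No violation found at any node.
Result: Valid BST


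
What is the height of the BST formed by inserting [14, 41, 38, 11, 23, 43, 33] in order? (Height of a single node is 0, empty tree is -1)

Insertion order: [14, 41, 38, 11, 23, 43, 33]
Tree (level-order array): [14, 11, 41, None, None, 38, 43, 23, None, None, None, None, 33]
Compute height bottom-up (empty subtree = -1):
  height(11) = 1 + max(-1, -1) = 0
  height(33) = 1 + max(-1, -1) = 0
  height(23) = 1 + max(-1, 0) = 1
  height(38) = 1 + max(1, -1) = 2
  height(43) = 1 + max(-1, -1) = 0
  height(41) = 1 + max(2, 0) = 3
  height(14) = 1 + max(0, 3) = 4
Height = 4


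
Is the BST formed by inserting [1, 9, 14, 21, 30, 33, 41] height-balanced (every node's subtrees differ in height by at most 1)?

Tree (level-order array): [1, None, 9, None, 14, None, 21, None, 30, None, 33, None, 41]
Definition: a tree is height-balanced if, at every node, |h(left) - h(right)| <= 1 (empty subtree has height -1).
Bottom-up per-node check:
  node 41: h_left=-1, h_right=-1, diff=0 [OK], height=0
  node 33: h_left=-1, h_right=0, diff=1 [OK], height=1
  node 30: h_left=-1, h_right=1, diff=2 [FAIL (|-1-1|=2 > 1)], height=2
  node 21: h_left=-1, h_right=2, diff=3 [FAIL (|-1-2|=3 > 1)], height=3
  node 14: h_left=-1, h_right=3, diff=4 [FAIL (|-1-3|=4 > 1)], height=4
  node 9: h_left=-1, h_right=4, diff=5 [FAIL (|-1-4|=5 > 1)], height=5
  node 1: h_left=-1, h_right=5, diff=6 [FAIL (|-1-5|=6 > 1)], height=6
Node 30 violates the condition: |-1 - 1| = 2 > 1.
Result: Not balanced


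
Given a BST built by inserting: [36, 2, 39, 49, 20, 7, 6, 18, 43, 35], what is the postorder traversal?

Tree insertion order: [36, 2, 39, 49, 20, 7, 6, 18, 43, 35]
Tree (level-order array): [36, 2, 39, None, 20, None, 49, 7, 35, 43, None, 6, 18]
Postorder traversal: [6, 18, 7, 35, 20, 2, 43, 49, 39, 36]


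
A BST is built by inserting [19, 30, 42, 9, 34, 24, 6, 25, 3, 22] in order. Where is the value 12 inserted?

Starting tree (level order): [19, 9, 30, 6, None, 24, 42, 3, None, 22, 25, 34]
Insertion path: 19 -> 9
Result: insert 12 as right child of 9
Final tree (level order): [19, 9, 30, 6, 12, 24, 42, 3, None, None, None, 22, 25, 34]


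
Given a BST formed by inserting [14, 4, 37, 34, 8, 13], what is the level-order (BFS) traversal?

Tree insertion order: [14, 4, 37, 34, 8, 13]
Tree (level-order array): [14, 4, 37, None, 8, 34, None, None, 13]
BFS from the root, enqueuing left then right child of each popped node:
  queue [14] -> pop 14, enqueue [4, 37], visited so far: [14]
  queue [4, 37] -> pop 4, enqueue [8], visited so far: [14, 4]
  queue [37, 8] -> pop 37, enqueue [34], visited so far: [14, 4, 37]
  queue [8, 34] -> pop 8, enqueue [13], visited so far: [14, 4, 37, 8]
  queue [34, 13] -> pop 34, enqueue [none], visited so far: [14, 4, 37, 8, 34]
  queue [13] -> pop 13, enqueue [none], visited so far: [14, 4, 37, 8, 34, 13]
Result: [14, 4, 37, 8, 34, 13]


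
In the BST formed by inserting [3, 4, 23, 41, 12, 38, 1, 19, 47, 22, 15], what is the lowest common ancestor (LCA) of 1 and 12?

Tree insertion order: [3, 4, 23, 41, 12, 38, 1, 19, 47, 22, 15]
Tree (level-order array): [3, 1, 4, None, None, None, 23, 12, 41, None, 19, 38, 47, 15, 22]
In a BST, the LCA of p=1, q=12 is the first node v on the
root-to-leaf path with p <= v <= q (go left if both < v, right if both > v).
Walk from root:
  at 3: 1 <= 3 <= 12, this is the LCA
LCA = 3


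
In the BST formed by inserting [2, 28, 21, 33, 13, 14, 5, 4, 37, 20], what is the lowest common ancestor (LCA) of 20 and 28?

Tree insertion order: [2, 28, 21, 33, 13, 14, 5, 4, 37, 20]
Tree (level-order array): [2, None, 28, 21, 33, 13, None, None, 37, 5, 14, None, None, 4, None, None, 20]
In a BST, the LCA of p=20, q=28 is the first node v on the
root-to-leaf path with p <= v <= q (go left if both < v, right if both > v).
Walk from root:
  at 2: both 20 and 28 > 2, go right
  at 28: 20 <= 28 <= 28, this is the LCA
LCA = 28


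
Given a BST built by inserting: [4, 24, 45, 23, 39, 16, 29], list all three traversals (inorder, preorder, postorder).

Tree insertion order: [4, 24, 45, 23, 39, 16, 29]
Tree (level-order array): [4, None, 24, 23, 45, 16, None, 39, None, None, None, 29]
Inorder (L, root, R): [4, 16, 23, 24, 29, 39, 45]
Preorder (root, L, R): [4, 24, 23, 16, 45, 39, 29]
Postorder (L, R, root): [16, 23, 29, 39, 45, 24, 4]


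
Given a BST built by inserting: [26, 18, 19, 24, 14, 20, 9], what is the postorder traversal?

Tree insertion order: [26, 18, 19, 24, 14, 20, 9]
Tree (level-order array): [26, 18, None, 14, 19, 9, None, None, 24, None, None, 20]
Postorder traversal: [9, 14, 20, 24, 19, 18, 26]


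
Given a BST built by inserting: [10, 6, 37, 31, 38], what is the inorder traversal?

Tree insertion order: [10, 6, 37, 31, 38]
Tree (level-order array): [10, 6, 37, None, None, 31, 38]
Inorder traversal: [6, 10, 31, 37, 38]


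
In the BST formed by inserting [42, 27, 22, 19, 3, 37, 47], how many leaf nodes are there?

Tree built from: [42, 27, 22, 19, 3, 37, 47]
Tree (level-order array): [42, 27, 47, 22, 37, None, None, 19, None, None, None, 3]
Rule: A leaf has 0 children.
Per-node child counts:
  node 42: 2 child(ren)
  node 27: 2 child(ren)
  node 22: 1 child(ren)
  node 19: 1 child(ren)
  node 3: 0 child(ren)
  node 37: 0 child(ren)
  node 47: 0 child(ren)
Matching nodes: [3, 37, 47]
Count of leaf nodes: 3


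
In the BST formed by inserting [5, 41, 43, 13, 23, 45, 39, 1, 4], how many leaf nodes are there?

Tree built from: [5, 41, 43, 13, 23, 45, 39, 1, 4]
Tree (level-order array): [5, 1, 41, None, 4, 13, 43, None, None, None, 23, None, 45, None, 39]
Rule: A leaf has 0 children.
Per-node child counts:
  node 5: 2 child(ren)
  node 1: 1 child(ren)
  node 4: 0 child(ren)
  node 41: 2 child(ren)
  node 13: 1 child(ren)
  node 23: 1 child(ren)
  node 39: 0 child(ren)
  node 43: 1 child(ren)
  node 45: 0 child(ren)
Matching nodes: [4, 39, 45]
Count of leaf nodes: 3


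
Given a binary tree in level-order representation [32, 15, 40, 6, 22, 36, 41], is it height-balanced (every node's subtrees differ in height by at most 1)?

Tree (level-order array): [32, 15, 40, 6, 22, 36, 41]
Definition: a tree is height-balanced if, at every node, |h(left) - h(right)| <= 1 (empty subtree has height -1).
Bottom-up per-node check:
  node 6: h_left=-1, h_right=-1, diff=0 [OK], height=0
  node 22: h_left=-1, h_right=-1, diff=0 [OK], height=0
  node 15: h_left=0, h_right=0, diff=0 [OK], height=1
  node 36: h_left=-1, h_right=-1, diff=0 [OK], height=0
  node 41: h_left=-1, h_right=-1, diff=0 [OK], height=0
  node 40: h_left=0, h_right=0, diff=0 [OK], height=1
  node 32: h_left=1, h_right=1, diff=0 [OK], height=2
All nodes satisfy the balance condition.
Result: Balanced


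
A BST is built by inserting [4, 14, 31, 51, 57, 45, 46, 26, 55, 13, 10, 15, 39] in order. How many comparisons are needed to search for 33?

Search path for 33: 4 -> 14 -> 31 -> 51 -> 45 -> 39
Found: False
Comparisons: 6


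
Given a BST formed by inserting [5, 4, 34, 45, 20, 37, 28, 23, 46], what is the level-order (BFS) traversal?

Tree insertion order: [5, 4, 34, 45, 20, 37, 28, 23, 46]
Tree (level-order array): [5, 4, 34, None, None, 20, 45, None, 28, 37, 46, 23]
BFS from the root, enqueuing left then right child of each popped node:
  queue [5] -> pop 5, enqueue [4, 34], visited so far: [5]
  queue [4, 34] -> pop 4, enqueue [none], visited so far: [5, 4]
  queue [34] -> pop 34, enqueue [20, 45], visited so far: [5, 4, 34]
  queue [20, 45] -> pop 20, enqueue [28], visited so far: [5, 4, 34, 20]
  queue [45, 28] -> pop 45, enqueue [37, 46], visited so far: [5, 4, 34, 20, 45]
  queue [28, 37, 46] -> pop 28, enqueue [23], visited so far: [5, 4, 34, 20, 45, 28]
  queue [37, 46, 23] -> pop 37, enqueue [none], visited so far: [5, 4, 34, 20, 45, 28, 37]
  queue [46, 23] -> pop 46, enqueue [none], visited so far: [5, 4, 34, 20, 45, 28, 37, 46]
  queue [23] -> pop 23, enqueue [none], visited so far: [5, 4, 34, 20, 45, 28, 37, 46, 23]
Result: [5, 4, 34, 20, 45, 28, 37, 46, 23]


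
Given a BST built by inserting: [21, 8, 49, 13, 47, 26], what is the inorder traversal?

Tree insertion order: [21, 8, 49, 13, 47, 26]
Tree (level-order array): [21, 8, 49, None, 13, 47, None, None, None, 26]
Inorder traversal: [8, 13, 21, 26, 47, 49]


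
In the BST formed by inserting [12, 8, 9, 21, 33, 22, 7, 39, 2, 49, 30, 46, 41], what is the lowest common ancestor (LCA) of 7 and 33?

Tree insertion order: [12, 8, 9, 21, 33, 22, 7, 39, 2, 49, 30, 46, 41]
Tree (level-order array): [12, 8, 21, 7, 9, None, 33, 2, None, None, None, 22, 39, None, None, None, 30, None, 49, None, None, 46, None, 41]
In a BST, the LCA of p=7, q=33 is the first node v on the
root-to-leaf path with p <= v <= q (go left if both < v, right if both > v).
Walk from root:
  at 12: 7 <= 12 <= 33, this is the LCA
LCA = 12


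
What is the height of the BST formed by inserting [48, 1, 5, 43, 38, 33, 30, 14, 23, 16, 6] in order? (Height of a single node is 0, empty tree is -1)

Insertion order: [48, 1, 5, 43, 38, 33, 30, 14, 23, 16, 6]
Tree (level-order array): [48, 1, None, None, 5, None, 43, 38, None, 33, None, 30, None, 14, None, 6, 23, None, None, 16]
Compute height bottom-up (empty subtree = -1):
  height(6) = 1 + max(-1, -1) = 0
  height(16) = 1 + max(-1, -1) = 0
  height(23) = 1 + max(0, -1) = 1
  height(14) = 1 + max(0, 1) = 2
  height(30) = 1 + max(2, -1) = 3
  height(33) = 1 + max(3, -1) = 4
  height(38) = 1 + max(4, -1) = 5
  height(43) = 1 + max(5, -1) = 6
  height(5) = 1 + max(-1, 6) = 7
  height(1) = 1 + max(-1, 7) = 8
  height(48) = 1 + max(8, -1) = 9
Height = 9


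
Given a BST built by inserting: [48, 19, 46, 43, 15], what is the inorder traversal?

Tree insertion order: [48, 19, 46, 43, 15]
Tree (level-order array): [48, 19, None, 15, 46, None, None, 43]
Inorder traversal: [15, 19, 43, 46, 48]


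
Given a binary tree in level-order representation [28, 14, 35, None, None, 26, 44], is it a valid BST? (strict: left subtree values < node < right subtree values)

Level-order array: [28, 14, 35, None, None, 26, 44]
Validate using subtree bounds (lo, hi): at each node, require lo < value < hi,
then recurse left with hi=value and right with lo=value.
Preorder trace (stopping at first violation):
  at node 28 with bounds (-inf, +inf): OK
  at node 14 with bounds (-inf, 28): OK
  at node 35 with bounds (28, +inf): OK
  at node 26 with bounds (28, 35): VIOLATION
Node 26 violates its bound: not (28 < 26 < 35).
Result: Not a valid BST


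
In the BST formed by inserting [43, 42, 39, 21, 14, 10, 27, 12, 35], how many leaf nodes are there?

Tree built from: [43, 42, 39, 21, 14, 10, 27, 12, 35]
Tree (level-order array): [43, 42, None, 39, None, 21, None, 14, 27, 10, None, None, 35, None, 12]
Rule: A leaf has 0 children.
Per-node child counts:
  node 43: 1 child(ren)
  node 42: 1 child(ren)
  node 39: 1 child(ren)
  node 21: 2 child(ren)
  node 14: 1 child(ren)
  node 10: 1 child(ren)
  node 12: 0 child(ren)
  node 27: 1 child(ren)
  node 35: 0 child(ren)
Matching nodes: [12, 35]
Count of leaf nodes: 2


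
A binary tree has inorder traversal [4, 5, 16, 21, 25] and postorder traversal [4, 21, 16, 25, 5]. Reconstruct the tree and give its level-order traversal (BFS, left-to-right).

Inorder:   [4, 5, 16, 21, 25]
Postorder: [4, 21, 16, 25, 5]
Algorithm: postorder visits root last, so walk postorder right-to-left;
each value is the root of the current inorder slice — split it at that
value, recurse on the right subtree first, then the left.
Recursive splits:
  root=5; inorder splits into left=[4], right=[16, 21, 25]
  root=25; inorder splits into left=[16, 21], right=[]
  root=16; inorder splits into left=[], right=[21]
  root=21; inorder splits into left=[], right=[]
  root=4; inorder splits into left=[], right=[]
Reconstructed level-order: [5, 4, 25, 16, 21]


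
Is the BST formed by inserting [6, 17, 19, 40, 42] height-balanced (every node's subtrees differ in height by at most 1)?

Tree (level-order array): [6, None, 17, None, 19, None, 40, None, 42]
Definition: a tree is height-balanced if, at every node, |h(left) - h(right)| <= 1 (empty subtree has height -1).
Bottom-up per-node check:
  node 42: h_left=-1, h_right=-1, diff=0 [OK], height=0
  node 40: h_left=-1, h_right=0, diff=1 [OK], height=1
  node 19: h_left=-1, h_right=1, diff=2 [FAIL (|-1-1|=2 > 1)], height=2
  node 17: h_left=-1, h_right=2, diff=3 [FAIL (|-1-2|=3 > 1)], height=3
  node 6: h_left=-1, h_right=3, diff=4 [FAIL (|-1-3|=4 > 1)], height=4
Node 19 violates the condition: |-1 - 1| = 2 > 1.
Result: Not balanced


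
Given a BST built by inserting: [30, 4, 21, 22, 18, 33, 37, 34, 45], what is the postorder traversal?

Tree insertion order: [30, 4, 21, 22, 18, 33, 37, 34, 45]
Tree (level-order array): [30, 4, 33, None, 21, None, 37, 18, 22, 34, 45]
Postorder traversal: [18, 22, 21, 4, 34, 45, 37, 33, 30]


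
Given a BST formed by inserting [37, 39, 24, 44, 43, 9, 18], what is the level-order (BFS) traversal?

Tree insertion order: [37, 39, 24, 44, 43, 9, 18]
Tree (level-order array): [37, 24, 39, 9, None, None, 44, None, 18, 43]
BFS from the root, enqueuing left then right child of each popped node:
  queue [37] -> pop 37, enqueue [24, 39], visited so far: [37]
  queue [24, 39] -> pop 24, enqueue [9], visited so far: [37, 24]
  queue [39, 9] -> pop 39, enqueue [44], visited so far: [37, 24, 39]
  queue [9, 44] -> pop 9, enqueue [18], visited so far: [37, 24, 39, 9]
  queue [44, 18] -> pop 44, enqueue [43], visited so far: [37, 24, 39, 9, 44]
  queue [18, 43] -> pop 18, enqueue [none], visited so far: [37, 24, 39, 9, 44, 18]
  queue [43] -> pop 43, enqueue [none], visited so far: [37, 24, 39, 9, 44, 18, 43]
Result: [37, 24, 39, 9, 44, 18, 43]


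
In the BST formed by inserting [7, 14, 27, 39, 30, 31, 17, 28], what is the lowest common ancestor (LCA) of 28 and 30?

Tree insertion order: [7, 14, 27, 39, 30, 31, 17, 28]
Tree (level-order array): [7, None, 14, None, 27, 17, 39, None, None, 30, None, 28, 31]
In a BST, the LCA of p=28, q=30 is the first node v on the
root-to-leaf path with p <= v <= q (go left if both < v, right if both > v).
Walk from root:
  at 7: both 28 and 30 > 7, go right
  at 14: both 28 and 30 > 14, go right
  at 27: both 28 and 30 > 27, go right
  at 39: both 28 and 30 < 39, go left
  at 30: 28 <= 30 <= 30, this is the LCA
LCA = 30


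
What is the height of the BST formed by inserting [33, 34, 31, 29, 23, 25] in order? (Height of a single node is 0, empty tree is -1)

Insertion order: [33, 34, 31, 29, 23, 25]
Tree (level-order array): [33, 31, 34, 29, None, None, None, 23, None, None, 25]
Compute height bottom-up (empty subtree = -1):
  height(25) = 1 + max(-1, -1) = 0
  height(23) = 1 + max(-1, 0) = 1
  height(29) = 1 + max(1, -1) = 2
  height(31) = 1 + max(2, -1) = 3
  height(34) = 1 + max(-1, -1) = 0
  height(33) = 1 + max(3, 0) = 4
Height = 4


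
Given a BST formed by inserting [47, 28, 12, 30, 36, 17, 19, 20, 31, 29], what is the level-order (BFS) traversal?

Tree insertion order: [47, 28, 12, 30, 36, 17, 19, 20, 31, 29]
Tree (level-order array): [47, 28, None, 12, 30, None, 17, 29, 36, None, 19, None, None, 31, None, None, 20]
BFS from the root, enqueuing left then right child of each popped node:
  queue [47] -> pop 47, enqueue [28], visited so far: [47]
  queue [28] -> pop 28, enqueue [12, 30], visited so far: [47, 28]
  queue [12, 30] -> pop 12, enqueue [17], visited so far: [47, 28, 12]
  queue [30, 17] -> pop 30, enqueue [29, 36], visited so far: [47, 28, 12, 30]
  queue [17, 29, 36] -> pop 17, enqueue [19], visited so far: [47, 28, 12, 30, 17]
  queue [29, 36, 19] -> pop 29, enqueue [none], visited so far: [47, 28, 12, 30, 17, 29]
  queue [36, 19] -> pop 36, enqueue [31], visited so far: [47, 28, 12, 30, 17, 29, 36]
  queue [19, 31] -> pop 19, enqueue [20], visited so far: [47, 28, 12, 30, 17, 29, 36, 19]
  queue [31, 20] -> pop 31, enqueue [none], visited so far: [47, 28, 12, 30, 17, 29, 36, 19, 31]
  queue [20] -> pop 20, enqueue [none], visited so far: [47, 28, 12, 30, 17, 29, 36, 19, 31, 20]
Result: [47, 28, 12, 30, 17, 29, 36, 19, 31, 20]


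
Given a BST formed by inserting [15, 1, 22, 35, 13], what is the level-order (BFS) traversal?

Tree insertion order: [15, 1, 22, 35, 13]
Tree (level-order array): [15, 1, 22, None, 13, None, 35]
BFS from the root, enqueuing left then right child of each popped node:
  queue [15] -> pop 15, enqueue [1, 22], visited so far: [15]
  queue [1, 22] -> pop 1, enqueue [13], visited so far: [15, 1]
  queue [22, 13] -> pop 22, enqueue [35], visited so far: [15, 1, 22]
  queue [13, 35] -> pop 13, enqueue [none], visited so far: [15, 1, 22, 13]
  queue [35] -> pop 35, enqueue [none], visited so far: [15, 1, 22, 13, 35]
Result: [15, 1, 22, 13, 35]


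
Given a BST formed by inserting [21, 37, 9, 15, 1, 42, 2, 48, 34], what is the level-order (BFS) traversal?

Tree insertion order: [21, 37, 9, 15, 1, 42, 2, 48, 34]
Tree (level-order array): [21, 9, 37, 1, 15, 34, 42, None, 2, None, None, None, None, None, 48]
BFS from the root, enqueuing left then right child of each popped node:
  queue [21] -> pop 21, enqueue [9, 37], visited so far: [21]
  queue [9, 37] -> pop 9, enqueue [1, 15], visited so far: [21, 9]
  queue [37, 1, 15] -> pop 37, enqueue [34, 42], visited so far: [21, 9, 37]
  queue [1, 15, 34, 42] -> pop 1, enqueue [2], visited so far: [21, 9, 37, 1]
  queue [15, 34, 42, 2] -> pop 15, enqueue [none], visited so far: [21, 9, 37, 1, 15]
  queue [34, 42, 2] -> pop 34, enqueue [none], visited so far: [21, 9, 37, 1, 15, 34]
  queue [42, 2] -> pop 42, enqueue [48], visited so far: [21, 9, 37, 1, 15, 34, 42]
  queue [2, 48] -> pop 2, enqueue [none], visited so far: [21, 9, 37, 1, 15, 34, 42, 2]
  queue [48] -> pop 48, enqueue [none], visited so far: [21, 9, 37, 1, 15, 34, 42, 2, 48]
Result: [21, 9, 37, 1, 15, 34, 42, 2, 48]


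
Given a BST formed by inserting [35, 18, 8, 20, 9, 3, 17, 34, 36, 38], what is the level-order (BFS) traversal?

Tree insertion order: [35, 18, 8, 20, 9, 3, 17, 34, 36, 38]
Tree (level-order array): [35, 18, 36, 8, 20, None, 38, 3, 9, None, 34, None, None, None, None, None, 17]
BFS from the root, enqueuing left then right child of each popped node:
  queue [35] -> pop 35, enqueue [18, 36], visited so far: [35]
  queue [18, 36] -> pop 18, enqueue [8, 20], visited so far: [35, 18]
  queue [36, 8, 20] -> pop 36, enqueue [38], visited so far: [35, 18, 36]
  queue [8, 20, 38] -> pop 8, enqueue [3, 9], visited so far: [35, 18, 36, 8]
  queue [20, 38, 3, 9] -> pop 20, enqueue [34], visited so far: [35, 18, 36, 8, 20]
  queue [38, 3, 9, 34] -> pop 38, enqueue [none], visited so far: [35, 18, 36, 8, 20, 38]
  queue [3, 9, 34] -> pop 3, enqueue [none], visited so far: [35, 18, 36, 8, 20, 38, 3]
  queue [9, 34] -> pop 9, enqueue [17], visited so far: [35, 18, 36, 8, 20, 38, 3, 9]
  queue [34, 17] -> pop 34, enqueue [none], visited so far: [35, 18, 36, 8, 20, 38, 3, 9, 34]
  queue [17] -> pop 17, enqueue [none], visited so far: [35, 18, 36, 8, 20, 38, 3, 9, 34, 17]
Result: [35, 18, 36, 8, 20, 38, 3, 9, 34, 17]


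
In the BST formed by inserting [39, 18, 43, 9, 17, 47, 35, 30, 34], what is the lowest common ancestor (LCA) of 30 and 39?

Tree insertion order: [39, 18, 43, 9, 17, 47, 35, 30, 34]
Tree (level-order array): [39, 18, 43, 9, 35, None, 47, None, 17, 30, None, None, None, None, None, None, 34]
In a BST, the LCA of p=30, q=39 is the first node v on the
root-to-leaf path with p <= v <= q (go left if both < v, right if both > v).
Walk from root:
  at 39: 30 <= 39 <= 39, this is the LCA
LCA = 39


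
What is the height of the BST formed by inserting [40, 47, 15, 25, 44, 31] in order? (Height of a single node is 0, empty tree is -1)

Insertion order: [40, 47, 15, 25, 44, 31]
Tree (level-order array): [40, 15, 47, None, 25, 44, None, None, 31]
Compute height bottom-up (empty subtree = -1):
  height(31) = 1 + max(-1, -1) = 0
  height(25) = 1 + max(-1, 0) = 1
  height(15) = 1 + max(-1, 1) = 2
  height(44) = 1 + max(-1, -1) = 0
  height(47) = 1 + max(0, -1) = 1
  height(40) = 1 + max(2, 1) = 3
Height = 3


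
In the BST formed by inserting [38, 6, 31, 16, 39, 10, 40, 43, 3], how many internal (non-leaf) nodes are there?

Tree built from: [38, 6, 31, 16, 39, 10, 40, 43, 3]
Tree (level-order array): [38, 6, 39, 3, 31, None, 40, None, None, 16, None, None, 43, 10]
Rule: An internal node has at least one child.
Per-node child counts:
  node 38: 2 child(ren)
  node 6: 2 child(ren)
  node 3: 0 child(ren)
  node 31: 1 child(ren)
  node 16: 1 child(ren)
  node 10: 0 child(ren)
  node 39: 1 child(ren)
  node 40: 1 child(ren)
  node 43: 0 child(ren)
Matching nodes: [38, 6, 31, 16, 39, 40]
Count of internal (non-leaf) nodes: 6


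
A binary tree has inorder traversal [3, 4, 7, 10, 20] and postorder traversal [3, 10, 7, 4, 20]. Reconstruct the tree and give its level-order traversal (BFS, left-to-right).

Inorder:   [3, 4, 7, 10, 20]
Postorder: [3, 10, 7, 4, 20]
Algorithm: postorder visits root last, so walk postorder right-to-left;
each value is the root of the current inorder slice — split it at that
value, recurse on the right subtree first, then the left.
Recursive splits:
  root=20; inorder splits into left=[3, 4, 7, 10], right=[]
  root=4; inorder splits into left=[3], right=[7, 10]
  root=7; inorder splits into left=[], right=[10]
  root=10; inorder splits into left=[], right=[]
  root=3; inorder splits into left=[], right=[]
Reconstructed level-order: [20, 4, 3, 7, 10]


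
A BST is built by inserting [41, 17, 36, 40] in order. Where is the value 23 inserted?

Starting tree (level order): [41, 17, None, None, 36, None, 40]
Insertion path: 41 -> 17 -> 36
Result: insert 23 as left child of 36
Final tree (level order): [41, 17, None, None, 36, 23, 40]


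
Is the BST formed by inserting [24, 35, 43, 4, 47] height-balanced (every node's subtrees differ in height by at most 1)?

Tree (level-order array): [24, 4, 35, None, None, None, 43, None, 47]
Definition: a tree is height-balanced if, at every node, |h(left) - h(right)| <= 1 (empty subtree has height -1).
Bottom-up per-node check:
  node 4: h_left=-1, h_right=-1, diff=0 [OK], height=0
  node 47: h_left=-1, h_right=-1, diff=0 [OK], height=0
  node 43: h_left=-1, h_right=0, diff=1 [OK], height=1
  node 35: h_left=-1, h_right=1, diff=2 [FAIL (|-1-1|=2 > 1)], height=2
  node 24: h_left=0, h_right=2, diff=2 [FAIL (|0-2|=2 > 1)], height=3
Node 35 violates the condition: |-1 - 1| = 2 > 1.
Result: Not balanced


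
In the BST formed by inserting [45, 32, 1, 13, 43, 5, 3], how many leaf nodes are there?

Tree built from: [45, 32, 1, 13, 43, 5, 3]
Tree (level-order array): [45, 32, None, 1, 43, None, 13, None, None, 5, None, 3]
Rule: A leaf has 0 children.
Per-node child counts:
  node 45: 1 child(ren)
  node 32: 2 child(ren)
  node 1: 1 child(ren)
  node 13: 1 child(ren)
  node 5: 1 child(ren)
  node 3: 0 child(ren)
  node 43: 0 child(ren)
Matching nodes: [3, 43]
Count of leaf nodes: 2


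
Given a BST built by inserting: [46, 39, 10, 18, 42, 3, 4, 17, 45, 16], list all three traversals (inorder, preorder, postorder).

Tree insertion order: [46, 39, 10, 18, 42, 3, 4, 17, 45, 16]
Tree (level-order array): [46, 39, None, 10, 42, 3, 18, None, 45, None, 4, 17, None, None, None, None, None, 16]
Inorder (L, root, R): [3, 4, 10, 16, 17, 18, 39, 42, 45, 46]
Preorder (root, L, R): [46, 39, 10, 3, 4, 18, 17, 16, 42, 45]
Postorder (L, R, root): [4, 3, 16, 17, 18, 10, 45, 42, 39, 46]


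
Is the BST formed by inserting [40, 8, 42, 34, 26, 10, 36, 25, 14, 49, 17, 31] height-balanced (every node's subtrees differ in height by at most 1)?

Tree (level-order array): [40, 8, 42, None, 34, None, 49, 26, 36, None, None, 10, 31, None, None, None, 25, None, None, 14, None, None, 17]
Definition: a tree is height-balanced if, at every node, |h(left) - h(right)| <= 1 (empty subtree has height -1).
Bottom-up per-node check:
  node 17: h_left=-1, h_right=-1, diff=0 [OK], height=0
  node 14: h_left=-1, h_right=0, diff=1 [OK], height=1
  node 25: h_left=1, h_right=-1, diff=2 [FAIL (|1--1|=2 > 1)], height=2
  node 10: h_left=-1, h_right=2, diff=3 [FAIL (|-1-2|=3 > 1)], height=3
  node 31: h_left=-1, h_right=-1, diff=0 [OK], height=0
  node 26: h_left=3, h_right=0, diff=3 [FAIL (|3-0|=3 > 1)], height=4
  node 36: h_left=-1, h_right=-1, diff=0 [OK], height=0
  node 34: h_left=4, h_right=0, diff=4 [FAIL (|4-0|=4 > 1)], height=5
  node 8: h_left=-1, h_right=5, diff=6 [FAIL (|-1-5|=6 > 1)], height=6
  node 49: h_left=-1, h_right=-1, diff=0 [OK], height=0
  node 42: h_left=-1, h_right=0, diff=1 [OK], height=1
  node 40: h_left=6, h_right=1, diff=5 [FAIL (|6-1|=5 > 1)], height=7
Node 25 violates the condition: |1 - -1| = 2 > 1.
Result: Not balanced
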